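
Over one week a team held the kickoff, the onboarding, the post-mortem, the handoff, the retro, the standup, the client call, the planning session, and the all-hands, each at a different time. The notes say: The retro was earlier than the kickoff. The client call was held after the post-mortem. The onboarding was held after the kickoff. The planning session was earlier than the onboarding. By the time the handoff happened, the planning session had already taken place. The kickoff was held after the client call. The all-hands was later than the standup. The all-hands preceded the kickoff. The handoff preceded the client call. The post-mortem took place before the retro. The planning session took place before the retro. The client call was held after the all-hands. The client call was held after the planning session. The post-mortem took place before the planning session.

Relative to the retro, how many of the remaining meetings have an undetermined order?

4

Forced before the retro: the planning session and the post-mortem; forced after the retro: the kickoff and the onboarding.
That leaves the all-hands, the client call, the handoff, and the standup with no forced order relative to the retro — 4.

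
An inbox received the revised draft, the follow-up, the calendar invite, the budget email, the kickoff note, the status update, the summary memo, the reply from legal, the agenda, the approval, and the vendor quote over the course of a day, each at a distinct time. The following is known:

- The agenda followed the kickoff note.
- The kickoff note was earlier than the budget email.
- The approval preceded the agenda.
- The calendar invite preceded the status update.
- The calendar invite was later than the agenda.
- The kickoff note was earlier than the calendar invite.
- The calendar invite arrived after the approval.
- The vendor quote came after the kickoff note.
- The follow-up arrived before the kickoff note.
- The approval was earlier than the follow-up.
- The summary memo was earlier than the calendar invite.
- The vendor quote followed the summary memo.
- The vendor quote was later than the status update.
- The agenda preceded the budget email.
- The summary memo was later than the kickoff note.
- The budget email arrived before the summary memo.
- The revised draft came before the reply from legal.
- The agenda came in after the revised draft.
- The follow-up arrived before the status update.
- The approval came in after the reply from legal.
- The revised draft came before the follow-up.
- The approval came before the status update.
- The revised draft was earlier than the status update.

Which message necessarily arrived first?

The revised draft has a chain of constraints placing it before every other message, so the revised draft must be first.

the revised draft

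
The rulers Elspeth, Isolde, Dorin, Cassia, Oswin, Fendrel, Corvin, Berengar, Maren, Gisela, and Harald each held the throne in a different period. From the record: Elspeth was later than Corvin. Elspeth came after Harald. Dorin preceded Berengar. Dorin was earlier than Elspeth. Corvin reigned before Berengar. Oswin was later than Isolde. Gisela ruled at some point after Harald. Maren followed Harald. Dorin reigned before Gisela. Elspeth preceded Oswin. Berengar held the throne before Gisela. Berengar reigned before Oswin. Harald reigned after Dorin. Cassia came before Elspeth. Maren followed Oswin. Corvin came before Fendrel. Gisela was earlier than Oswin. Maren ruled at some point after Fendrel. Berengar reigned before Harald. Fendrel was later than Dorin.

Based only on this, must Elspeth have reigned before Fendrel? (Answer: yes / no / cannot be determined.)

No chain of stated constraints runs from Elspeth to Fendrel, and none runs from Fendrel to Elspeth either.
So the relative order of Elspeth and Fendrel is not fixed by the given facts.

cannot be determined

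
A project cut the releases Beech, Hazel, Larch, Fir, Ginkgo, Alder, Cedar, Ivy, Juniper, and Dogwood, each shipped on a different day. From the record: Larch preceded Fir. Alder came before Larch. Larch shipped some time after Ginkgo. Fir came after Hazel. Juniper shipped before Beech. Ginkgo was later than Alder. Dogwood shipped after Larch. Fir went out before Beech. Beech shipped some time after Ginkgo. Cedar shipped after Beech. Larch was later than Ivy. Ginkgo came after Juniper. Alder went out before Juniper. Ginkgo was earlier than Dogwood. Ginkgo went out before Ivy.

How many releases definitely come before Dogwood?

Directly stated before Dogwood: Ginkgo and Larch.
Alder reaches Dogwood via Alder → Larch → Dogwood.
Ivy reaches Dogwood via Ivy → Larch → Dogwood.
Juniper reaches Dogwood via Juniper → Ginkgo → Dogwood.
No chain forces Beech (or any of the others) ahead of Dogwood.
That's Alder, Ginkgo, Ivy, Juniper, and Larch — 5 in all.

5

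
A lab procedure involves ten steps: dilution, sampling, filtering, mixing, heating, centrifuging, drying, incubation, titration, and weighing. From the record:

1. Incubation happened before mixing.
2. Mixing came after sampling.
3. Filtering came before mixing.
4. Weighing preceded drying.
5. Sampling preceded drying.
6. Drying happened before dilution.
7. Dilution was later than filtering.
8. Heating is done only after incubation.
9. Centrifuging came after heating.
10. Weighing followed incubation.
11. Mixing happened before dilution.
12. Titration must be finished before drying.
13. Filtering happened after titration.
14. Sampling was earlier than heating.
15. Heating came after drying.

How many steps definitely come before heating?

5

Directly stated before heating: drying, incubation, and sampling.
Titration reaches heating via titration → drying → heating.
Weighing reaches heating via weighing → drying → heating.
That's drying, incubation, sampling, titration, and weighing — 5 in all.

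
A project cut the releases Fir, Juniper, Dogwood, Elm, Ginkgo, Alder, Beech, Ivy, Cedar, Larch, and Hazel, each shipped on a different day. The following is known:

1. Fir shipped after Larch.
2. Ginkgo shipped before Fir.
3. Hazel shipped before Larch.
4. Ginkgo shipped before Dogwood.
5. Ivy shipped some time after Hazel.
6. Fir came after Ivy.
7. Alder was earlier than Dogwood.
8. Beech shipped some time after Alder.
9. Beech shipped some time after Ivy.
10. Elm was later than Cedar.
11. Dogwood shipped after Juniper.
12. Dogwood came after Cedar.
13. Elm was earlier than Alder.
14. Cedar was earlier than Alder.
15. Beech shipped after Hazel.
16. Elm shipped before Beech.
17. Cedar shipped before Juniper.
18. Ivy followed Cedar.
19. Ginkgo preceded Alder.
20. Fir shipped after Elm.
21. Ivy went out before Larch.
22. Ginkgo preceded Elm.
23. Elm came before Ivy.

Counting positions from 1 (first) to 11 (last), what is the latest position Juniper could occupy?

10

Juniper must come before Dogwood — 1 release forced after it.
Everything else can be placed before Juniper in some valid order, so Juniper can sit as late as position 11 − 1 = 10.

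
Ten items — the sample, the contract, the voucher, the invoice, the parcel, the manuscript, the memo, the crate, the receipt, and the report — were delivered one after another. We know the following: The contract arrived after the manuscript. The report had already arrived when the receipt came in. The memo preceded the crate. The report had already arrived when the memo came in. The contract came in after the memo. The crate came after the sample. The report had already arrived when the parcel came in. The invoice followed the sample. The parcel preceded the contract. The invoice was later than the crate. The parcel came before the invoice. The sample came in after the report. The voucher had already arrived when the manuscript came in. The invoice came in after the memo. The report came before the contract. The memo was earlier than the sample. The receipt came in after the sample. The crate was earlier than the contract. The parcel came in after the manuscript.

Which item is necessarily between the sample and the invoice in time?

Tracing the constraints gives the sample → the crate → the invoice, so the crate sits after the sample and before the invoice.
No other item is forced both after the sample and before the invoice.

the crate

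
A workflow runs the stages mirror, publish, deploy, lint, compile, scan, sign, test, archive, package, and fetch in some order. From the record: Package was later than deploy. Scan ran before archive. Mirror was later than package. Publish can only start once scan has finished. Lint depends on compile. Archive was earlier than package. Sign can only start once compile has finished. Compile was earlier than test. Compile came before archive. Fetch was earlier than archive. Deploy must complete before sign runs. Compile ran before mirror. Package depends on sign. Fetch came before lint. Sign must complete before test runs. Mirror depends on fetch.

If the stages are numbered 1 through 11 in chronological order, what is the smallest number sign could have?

3

Compile and deploy must both come before sign — 2 forced predecessors.
Nothing else is forced ahead of sign, so its earliest slot is position 2 + 1 = 3.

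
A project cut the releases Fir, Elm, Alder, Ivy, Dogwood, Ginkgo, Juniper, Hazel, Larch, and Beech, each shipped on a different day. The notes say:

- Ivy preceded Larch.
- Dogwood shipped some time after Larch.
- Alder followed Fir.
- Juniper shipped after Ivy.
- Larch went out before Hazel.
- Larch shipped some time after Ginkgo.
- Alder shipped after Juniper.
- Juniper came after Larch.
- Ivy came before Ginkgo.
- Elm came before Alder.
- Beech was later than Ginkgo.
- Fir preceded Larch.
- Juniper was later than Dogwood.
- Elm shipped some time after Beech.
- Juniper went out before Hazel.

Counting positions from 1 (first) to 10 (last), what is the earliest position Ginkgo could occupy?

2

Ivy must come before Ginkgo — 1 forced predecessor.
Nothing else is forced ahead of Ginkgo, so its earliest slot is position 1 + 1 = 2.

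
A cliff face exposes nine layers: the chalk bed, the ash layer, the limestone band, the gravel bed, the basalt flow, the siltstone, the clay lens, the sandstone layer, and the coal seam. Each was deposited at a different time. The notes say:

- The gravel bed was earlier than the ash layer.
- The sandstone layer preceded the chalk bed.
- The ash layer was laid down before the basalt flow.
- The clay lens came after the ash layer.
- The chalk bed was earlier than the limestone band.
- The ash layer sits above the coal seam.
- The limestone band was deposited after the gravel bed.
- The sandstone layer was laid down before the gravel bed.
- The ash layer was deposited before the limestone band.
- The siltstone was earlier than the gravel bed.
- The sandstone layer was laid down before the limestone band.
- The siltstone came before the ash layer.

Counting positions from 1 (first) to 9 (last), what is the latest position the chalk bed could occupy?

8

The chalk bed must come before the limestone band — 1 layer forced after it.
Everything else can be placed before the chalk bed in some valid order, so the chalk bed can sit as late as position 9 − 1 = 8.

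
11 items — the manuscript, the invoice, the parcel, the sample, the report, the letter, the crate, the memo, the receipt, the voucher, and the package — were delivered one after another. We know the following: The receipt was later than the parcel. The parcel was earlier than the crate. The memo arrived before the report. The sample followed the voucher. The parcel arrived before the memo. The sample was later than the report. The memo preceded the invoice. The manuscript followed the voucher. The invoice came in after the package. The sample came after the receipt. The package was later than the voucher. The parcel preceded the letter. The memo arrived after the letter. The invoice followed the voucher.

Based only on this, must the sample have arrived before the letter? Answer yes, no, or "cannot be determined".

no

Tracing the constraints gives the letter → the memo → the report → the sample, so the letter must come before the sample.
That means the sample cannot be before the letter.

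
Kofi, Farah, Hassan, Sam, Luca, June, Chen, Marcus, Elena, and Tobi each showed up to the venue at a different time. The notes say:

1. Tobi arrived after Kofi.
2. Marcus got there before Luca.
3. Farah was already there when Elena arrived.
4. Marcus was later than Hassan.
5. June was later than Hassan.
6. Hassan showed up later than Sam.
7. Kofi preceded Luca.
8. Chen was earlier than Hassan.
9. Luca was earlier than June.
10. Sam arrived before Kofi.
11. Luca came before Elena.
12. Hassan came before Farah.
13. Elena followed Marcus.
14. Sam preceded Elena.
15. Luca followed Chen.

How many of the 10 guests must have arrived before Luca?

5

Directly stated before Luca: Chen, Kofi, and Marcus.
Hassan reaches Luca via Hassan → Marcus → Luca.
Sam reaches Luca via Sam → Kofi → Luca.
No chain forces Tobi (or any of the others) ahead of Luca.
That's Chen, Hassan, Kofi, Marcus, and Sam — 5 in all.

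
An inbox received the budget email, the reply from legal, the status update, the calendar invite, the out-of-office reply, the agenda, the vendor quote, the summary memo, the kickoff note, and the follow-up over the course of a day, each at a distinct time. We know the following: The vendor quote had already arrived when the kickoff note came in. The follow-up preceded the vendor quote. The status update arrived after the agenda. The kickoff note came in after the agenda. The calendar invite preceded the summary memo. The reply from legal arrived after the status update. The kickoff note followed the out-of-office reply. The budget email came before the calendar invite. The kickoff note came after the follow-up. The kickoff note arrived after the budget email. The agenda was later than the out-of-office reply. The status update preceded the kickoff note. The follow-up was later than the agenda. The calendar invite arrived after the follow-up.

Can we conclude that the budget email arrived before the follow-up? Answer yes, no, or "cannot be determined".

No chain of stated constraints runs from the budget email to the follow-up, and none runs from the follow-up to the budget email either.
So the relative order of the budget email and the follow-up is not fixed by the given facts.

cannot be determined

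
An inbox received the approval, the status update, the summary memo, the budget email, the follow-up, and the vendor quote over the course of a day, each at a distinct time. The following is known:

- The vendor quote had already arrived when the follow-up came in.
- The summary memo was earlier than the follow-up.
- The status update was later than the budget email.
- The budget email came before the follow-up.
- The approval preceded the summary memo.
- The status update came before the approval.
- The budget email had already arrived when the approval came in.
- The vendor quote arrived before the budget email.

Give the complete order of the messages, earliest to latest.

the vendor quote, the budget email, the status update, the approval, the summary memo, the follow-up

The constraints fix every adjacent pair, so only one ordering works:
the vendor quote → the budget email → the status update → the approval → the summary memo → the follow-up.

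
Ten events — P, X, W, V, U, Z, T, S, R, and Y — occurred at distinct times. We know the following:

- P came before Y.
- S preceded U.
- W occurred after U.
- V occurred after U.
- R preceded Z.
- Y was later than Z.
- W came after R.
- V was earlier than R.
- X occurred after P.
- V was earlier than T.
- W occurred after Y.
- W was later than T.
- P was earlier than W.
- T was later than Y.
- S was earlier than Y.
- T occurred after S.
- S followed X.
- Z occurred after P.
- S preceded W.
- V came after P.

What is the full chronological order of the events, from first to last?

The constraints fix every adjacent pair, so only one ordering works:
P → X → S → U → V → R → Z → Y → T → W.

P, X, S, U, V, R, Z, Y, T, W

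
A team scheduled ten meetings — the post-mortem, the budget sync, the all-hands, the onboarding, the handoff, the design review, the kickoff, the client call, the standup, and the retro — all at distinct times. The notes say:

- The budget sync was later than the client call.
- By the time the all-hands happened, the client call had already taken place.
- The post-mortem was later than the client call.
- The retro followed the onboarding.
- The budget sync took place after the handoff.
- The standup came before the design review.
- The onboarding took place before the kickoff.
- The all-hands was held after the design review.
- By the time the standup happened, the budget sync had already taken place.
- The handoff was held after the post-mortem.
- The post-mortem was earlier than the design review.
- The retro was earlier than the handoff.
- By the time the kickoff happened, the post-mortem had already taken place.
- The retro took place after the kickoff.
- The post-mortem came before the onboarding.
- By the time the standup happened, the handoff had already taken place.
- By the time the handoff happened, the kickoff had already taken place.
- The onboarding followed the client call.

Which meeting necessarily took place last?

the all-hands

Every other meeting has a chain of constraints placing it before the all-hands, so the all-hands is last.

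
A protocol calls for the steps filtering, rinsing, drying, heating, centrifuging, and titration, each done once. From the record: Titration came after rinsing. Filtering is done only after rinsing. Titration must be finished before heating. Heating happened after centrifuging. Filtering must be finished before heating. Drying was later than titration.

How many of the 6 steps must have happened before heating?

4

Directly stated before heating: centrifuging, filtering, and titration.
Rinsing reaches heating via rinsing → titration → heating.
That's centrifuging, filtering, rinsing, and titration — 4 in all.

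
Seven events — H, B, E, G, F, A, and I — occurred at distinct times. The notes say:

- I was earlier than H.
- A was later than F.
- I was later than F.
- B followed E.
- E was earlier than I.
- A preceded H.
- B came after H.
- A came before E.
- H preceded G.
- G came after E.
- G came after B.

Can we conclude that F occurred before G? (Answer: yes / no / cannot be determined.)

Chain the constraints: F → I → H → G. Each link is directly stated, so F comes before G.

yes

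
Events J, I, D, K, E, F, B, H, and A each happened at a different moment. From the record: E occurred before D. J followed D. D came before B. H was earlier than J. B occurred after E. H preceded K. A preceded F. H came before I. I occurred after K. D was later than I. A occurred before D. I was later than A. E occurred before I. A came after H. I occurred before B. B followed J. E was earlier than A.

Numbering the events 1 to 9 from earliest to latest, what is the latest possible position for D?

D must come before B and J — 2 events forced after it.
Everything else can be placed before D in some valid order, so D can sit as late as position 9 − 2 = 7.

7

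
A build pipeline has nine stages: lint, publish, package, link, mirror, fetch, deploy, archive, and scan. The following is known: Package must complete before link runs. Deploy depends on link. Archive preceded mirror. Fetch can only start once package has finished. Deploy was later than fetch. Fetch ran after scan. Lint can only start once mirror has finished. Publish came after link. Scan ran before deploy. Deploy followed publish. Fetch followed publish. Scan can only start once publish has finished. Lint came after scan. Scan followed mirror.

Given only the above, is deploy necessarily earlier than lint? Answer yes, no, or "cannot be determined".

No chain of stated constraints runs from deploy to lint, and none runs from lint to deploy either.
So the relative order of deploy and lint is not fixed by the given facts.

cannot be determined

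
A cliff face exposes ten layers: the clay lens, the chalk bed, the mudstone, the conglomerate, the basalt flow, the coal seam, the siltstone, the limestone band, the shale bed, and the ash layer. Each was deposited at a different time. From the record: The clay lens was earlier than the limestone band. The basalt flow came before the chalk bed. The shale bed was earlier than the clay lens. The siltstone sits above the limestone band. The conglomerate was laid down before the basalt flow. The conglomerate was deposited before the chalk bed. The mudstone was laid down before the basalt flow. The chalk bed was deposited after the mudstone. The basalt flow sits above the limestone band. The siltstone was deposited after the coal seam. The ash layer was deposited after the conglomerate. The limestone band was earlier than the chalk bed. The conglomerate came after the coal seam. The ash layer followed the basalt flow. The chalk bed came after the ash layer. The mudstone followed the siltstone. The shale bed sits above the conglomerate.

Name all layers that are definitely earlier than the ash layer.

Directly stated before the ash layer: the basalt flow and the conglomerate.
The clay lens reaches the ash layer via the clay lens → the limestone band → the basalt flow → the ash layer.
The coal seam reaches the ash layer via the coal seam → the conglomerate → the ash layer.
The limestone band reaches the ash layer via the limestone band → the basalt flow → the ash layer.
Likewise the mudstone, the shale bed, and the siltstone each reach the ash layer by chaining the stated constraints.
No chain forces the chalk bed ahead of the ash layer.

the basalt flow, the clay lens, the coal seam, the conglomerate, the limestone band, the mudstone, the shale bed, the siltstone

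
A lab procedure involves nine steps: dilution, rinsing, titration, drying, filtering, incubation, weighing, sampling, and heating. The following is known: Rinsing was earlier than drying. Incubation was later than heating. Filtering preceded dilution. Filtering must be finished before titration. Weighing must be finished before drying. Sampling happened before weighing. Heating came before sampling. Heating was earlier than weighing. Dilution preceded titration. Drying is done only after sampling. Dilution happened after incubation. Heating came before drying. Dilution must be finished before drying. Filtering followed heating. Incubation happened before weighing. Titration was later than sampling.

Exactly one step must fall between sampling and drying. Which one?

weighing

Tracing the constraints gives sampling → weighing → drying, so weighing sits after sampling and before drying.
No other step is forced both after sampling and before drying.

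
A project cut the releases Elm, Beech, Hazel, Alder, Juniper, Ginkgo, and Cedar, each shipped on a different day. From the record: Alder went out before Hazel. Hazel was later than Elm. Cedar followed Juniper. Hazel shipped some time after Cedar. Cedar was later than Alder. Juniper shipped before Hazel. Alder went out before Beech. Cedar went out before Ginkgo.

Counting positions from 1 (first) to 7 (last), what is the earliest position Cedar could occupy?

Alder and Juniper must both come before Cedar — 2 forced predecessors.
Nothing else is forced ahead of Cedar, so its earliest slot is position 2 + 1 = 3.

3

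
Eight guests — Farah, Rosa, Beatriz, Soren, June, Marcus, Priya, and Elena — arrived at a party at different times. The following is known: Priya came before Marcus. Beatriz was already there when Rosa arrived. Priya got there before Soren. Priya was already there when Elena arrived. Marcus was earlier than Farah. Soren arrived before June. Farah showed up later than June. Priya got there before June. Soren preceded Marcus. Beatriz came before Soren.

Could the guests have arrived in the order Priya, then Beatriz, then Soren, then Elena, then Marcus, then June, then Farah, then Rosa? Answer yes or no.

yes

Check each stated constraint against the proposed order — e.g. Priya is ahead of June; Beatriz is ahead of Rosa. Every pair is in the required order; nothing is violated.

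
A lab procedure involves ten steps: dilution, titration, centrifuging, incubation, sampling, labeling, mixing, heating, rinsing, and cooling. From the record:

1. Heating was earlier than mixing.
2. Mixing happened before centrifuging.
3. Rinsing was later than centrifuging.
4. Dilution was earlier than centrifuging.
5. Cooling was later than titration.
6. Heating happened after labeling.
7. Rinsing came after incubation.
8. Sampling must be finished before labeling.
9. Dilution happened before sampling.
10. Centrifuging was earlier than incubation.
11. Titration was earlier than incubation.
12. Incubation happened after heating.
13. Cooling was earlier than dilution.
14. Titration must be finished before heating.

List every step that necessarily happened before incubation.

centrifuging, cooling, dilution, heating, labeling, mixing, sampling, titration

Directly stated before incubation: centrifuging, heating, and titration.
Cooling reaches incubation via cooling → dilution → centrifuging → incubation.
Dilution reaches incubation via dilution → centrifuging → incubation.
Labeling reaches incubation via labeling → heating → incubation.
Likewise mixing and sampling each reach incubation by chaining the stated constraints.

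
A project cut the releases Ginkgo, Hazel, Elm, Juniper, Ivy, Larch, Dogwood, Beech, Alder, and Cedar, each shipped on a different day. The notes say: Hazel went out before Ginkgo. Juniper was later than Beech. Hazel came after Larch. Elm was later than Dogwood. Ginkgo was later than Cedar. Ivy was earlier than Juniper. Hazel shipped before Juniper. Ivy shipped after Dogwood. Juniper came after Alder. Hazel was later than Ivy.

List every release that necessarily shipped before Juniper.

Directly stated before Juniper: Alder, Beech, Hazel, and Ivy.
Dogwood reaches Juniper via Dogwood → Ivy → Juniper.
Larch reaches Juniper via Larch → Hazel → Juniper.
No chain forces Ginkgo (or any of the others) ahead of Juniper.

Alder, Beech, Dogwood, Hazel, Ivy, Larch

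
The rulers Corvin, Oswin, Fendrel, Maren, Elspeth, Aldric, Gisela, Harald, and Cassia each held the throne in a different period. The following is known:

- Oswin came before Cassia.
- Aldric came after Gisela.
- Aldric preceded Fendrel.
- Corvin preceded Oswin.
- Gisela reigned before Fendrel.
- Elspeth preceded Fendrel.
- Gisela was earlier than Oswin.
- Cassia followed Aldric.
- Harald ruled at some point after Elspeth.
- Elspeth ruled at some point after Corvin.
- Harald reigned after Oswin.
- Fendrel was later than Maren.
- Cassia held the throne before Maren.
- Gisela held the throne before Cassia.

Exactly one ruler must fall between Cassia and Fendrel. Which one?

Maren

Tracing the constraints gives Cassia → Maren → Fendrel, so Maren sits after Cassia and before Fendrel.
No other ruler is forced both after Cassia and before Fendrel.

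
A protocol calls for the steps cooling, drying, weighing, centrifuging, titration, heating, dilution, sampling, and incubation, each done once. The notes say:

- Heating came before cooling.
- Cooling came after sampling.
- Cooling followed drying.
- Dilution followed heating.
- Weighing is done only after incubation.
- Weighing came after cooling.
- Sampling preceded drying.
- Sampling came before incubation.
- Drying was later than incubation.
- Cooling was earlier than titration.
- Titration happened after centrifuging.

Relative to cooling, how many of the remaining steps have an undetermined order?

Forced before cooling: drying, heating, incubation, and sampling; forced after cooling: titration and weighing.
That leaves centrifuging and dilution with no forced order relative to cooling — 2.

2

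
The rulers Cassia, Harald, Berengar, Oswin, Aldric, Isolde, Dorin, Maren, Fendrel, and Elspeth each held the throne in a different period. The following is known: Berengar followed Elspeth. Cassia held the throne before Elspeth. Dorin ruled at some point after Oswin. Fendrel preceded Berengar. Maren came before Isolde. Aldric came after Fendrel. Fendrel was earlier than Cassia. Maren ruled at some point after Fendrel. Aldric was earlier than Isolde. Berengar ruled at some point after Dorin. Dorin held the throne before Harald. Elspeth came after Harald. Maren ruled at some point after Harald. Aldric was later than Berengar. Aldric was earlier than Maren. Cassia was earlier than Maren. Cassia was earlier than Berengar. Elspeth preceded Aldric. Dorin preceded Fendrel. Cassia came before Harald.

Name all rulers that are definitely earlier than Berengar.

Cassia, Dorin, Elspeth, Fendrel, Harald, Oswin

Directly stated before Berengar: Cassia, Dorin, Elspeth, and Fendrel.
Harald reaches Berengar via Harald → Elspeth → Berengar.
Oswin reaches Berengar via Oswin → Dorin → Berengar.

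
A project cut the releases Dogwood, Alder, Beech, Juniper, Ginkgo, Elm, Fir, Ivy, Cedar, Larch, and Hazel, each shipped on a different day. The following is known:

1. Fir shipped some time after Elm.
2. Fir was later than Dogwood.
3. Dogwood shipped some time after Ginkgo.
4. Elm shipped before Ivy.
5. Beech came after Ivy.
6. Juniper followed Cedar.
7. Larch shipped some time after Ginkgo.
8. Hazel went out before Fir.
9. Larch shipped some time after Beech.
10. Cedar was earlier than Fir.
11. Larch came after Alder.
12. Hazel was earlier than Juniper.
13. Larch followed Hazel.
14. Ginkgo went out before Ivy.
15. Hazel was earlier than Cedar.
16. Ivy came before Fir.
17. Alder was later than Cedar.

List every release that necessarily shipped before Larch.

Alder, Beech, Cedar, Elm, Ginkgo, Hazel, Ivy

Directly stated before Larch: Alder, Beech, Ginkgo, and Hazel.
Cedar reaches Larch via Cedar → Alder → Larch.
Elm reaches Larch via Elm → Ivy → Beech → Larch.
Ivy reaches Larch via Ivy → Beech → Larch.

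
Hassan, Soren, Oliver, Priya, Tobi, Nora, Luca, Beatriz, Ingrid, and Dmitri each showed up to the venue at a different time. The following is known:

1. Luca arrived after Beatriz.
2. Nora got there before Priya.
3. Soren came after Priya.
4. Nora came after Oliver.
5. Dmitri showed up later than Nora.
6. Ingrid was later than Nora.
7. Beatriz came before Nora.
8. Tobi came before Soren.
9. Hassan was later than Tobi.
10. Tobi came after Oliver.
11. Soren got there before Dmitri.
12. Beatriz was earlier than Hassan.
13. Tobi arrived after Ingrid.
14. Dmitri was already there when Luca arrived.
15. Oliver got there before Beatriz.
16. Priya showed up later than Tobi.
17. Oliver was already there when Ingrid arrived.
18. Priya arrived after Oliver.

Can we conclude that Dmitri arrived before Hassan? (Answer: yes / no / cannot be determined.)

cannot be determined

No chain of stated constraints runs from Dmitri to Hassan, and none runs from Hassan to Dmitri either.
So the relative order of Dmitri and Hassan is not fixed by the given facts.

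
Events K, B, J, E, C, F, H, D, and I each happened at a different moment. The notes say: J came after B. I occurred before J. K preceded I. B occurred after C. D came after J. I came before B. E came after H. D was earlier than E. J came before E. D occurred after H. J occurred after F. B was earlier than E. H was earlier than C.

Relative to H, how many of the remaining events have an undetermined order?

3

Forced after H: B, C, D, E, and J.
That leaves F, I, and K with no forced order relative to H — 3.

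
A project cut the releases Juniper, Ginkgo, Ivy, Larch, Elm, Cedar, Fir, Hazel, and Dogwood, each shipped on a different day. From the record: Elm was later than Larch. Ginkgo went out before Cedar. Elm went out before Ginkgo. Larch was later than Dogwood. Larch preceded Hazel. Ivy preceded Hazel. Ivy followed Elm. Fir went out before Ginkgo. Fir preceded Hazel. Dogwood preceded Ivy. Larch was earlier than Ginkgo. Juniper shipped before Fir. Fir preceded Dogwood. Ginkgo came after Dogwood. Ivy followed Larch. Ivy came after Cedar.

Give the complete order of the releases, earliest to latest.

The constraints fix every adjacent pair, so only one ordering works:
Juniper → Fir → Dogwood → Larch → Elm → Ginkgo → Cedar → Ivy → Hazel.

Juniper, Fir, Dogwood, Larch, Elm, Ginkgo, Cedar, Ivy, Hazel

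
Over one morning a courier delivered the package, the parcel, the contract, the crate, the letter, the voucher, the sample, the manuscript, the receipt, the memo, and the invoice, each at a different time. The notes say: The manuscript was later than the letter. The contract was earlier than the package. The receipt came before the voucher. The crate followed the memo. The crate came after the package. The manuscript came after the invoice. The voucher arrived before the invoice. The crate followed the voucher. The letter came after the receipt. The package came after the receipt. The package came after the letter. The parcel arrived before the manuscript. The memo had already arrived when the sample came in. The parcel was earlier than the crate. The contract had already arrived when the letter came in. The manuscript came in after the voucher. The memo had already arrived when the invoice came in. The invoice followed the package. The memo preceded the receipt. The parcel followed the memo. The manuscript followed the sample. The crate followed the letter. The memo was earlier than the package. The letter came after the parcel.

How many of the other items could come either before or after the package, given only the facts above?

2

Forced before the package: the contract, the letter, the memo, the parcel, and the receipt; forced after the package: the crate, the invoice, and the manuscript.
That leaves the sample and the voucher with no forced order relative to the package — 2.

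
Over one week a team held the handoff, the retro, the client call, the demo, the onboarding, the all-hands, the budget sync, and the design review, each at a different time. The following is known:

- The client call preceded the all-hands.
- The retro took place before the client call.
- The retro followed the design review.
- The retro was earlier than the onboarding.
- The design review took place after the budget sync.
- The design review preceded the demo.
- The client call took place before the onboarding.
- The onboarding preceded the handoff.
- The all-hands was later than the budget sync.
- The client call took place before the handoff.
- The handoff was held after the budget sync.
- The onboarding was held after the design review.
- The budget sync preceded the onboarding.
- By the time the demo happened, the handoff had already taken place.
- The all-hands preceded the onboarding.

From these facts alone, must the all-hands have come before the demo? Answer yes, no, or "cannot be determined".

yes

Chain the constraints: the all-hands → the onboarding → the handoff → the demo. Each link is directly stated, so the all-hands comes before the demo.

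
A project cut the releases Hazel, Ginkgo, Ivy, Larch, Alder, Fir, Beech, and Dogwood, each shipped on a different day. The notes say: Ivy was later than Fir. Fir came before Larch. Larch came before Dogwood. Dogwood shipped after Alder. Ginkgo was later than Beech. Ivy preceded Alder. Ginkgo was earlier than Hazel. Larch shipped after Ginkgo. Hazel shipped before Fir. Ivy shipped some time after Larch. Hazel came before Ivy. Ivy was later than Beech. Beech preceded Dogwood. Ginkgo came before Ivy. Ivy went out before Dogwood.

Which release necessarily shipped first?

Beech has a chain of constraints placing it before every other release, so Beech must be first.

Beech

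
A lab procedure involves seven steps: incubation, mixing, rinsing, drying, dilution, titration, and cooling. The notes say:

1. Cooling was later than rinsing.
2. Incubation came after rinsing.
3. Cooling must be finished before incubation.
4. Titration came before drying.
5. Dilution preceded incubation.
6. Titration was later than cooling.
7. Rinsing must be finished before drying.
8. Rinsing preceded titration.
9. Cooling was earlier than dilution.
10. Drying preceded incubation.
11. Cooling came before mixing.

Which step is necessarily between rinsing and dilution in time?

Tracing the constraints gives rinsing → cooling → dilution, so cooling sits after rinsing and before dilution.
No other step is forced both after rinsing and before dilution.

cooling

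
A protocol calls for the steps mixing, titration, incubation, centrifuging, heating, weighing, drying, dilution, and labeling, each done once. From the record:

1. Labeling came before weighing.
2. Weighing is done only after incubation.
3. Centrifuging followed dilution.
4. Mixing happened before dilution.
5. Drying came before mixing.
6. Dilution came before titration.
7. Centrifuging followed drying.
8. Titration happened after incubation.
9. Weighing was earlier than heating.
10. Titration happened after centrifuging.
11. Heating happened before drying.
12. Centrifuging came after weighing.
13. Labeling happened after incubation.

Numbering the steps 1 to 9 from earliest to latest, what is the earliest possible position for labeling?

Incubation must come before labeling — 1 forced predecessor.
Nothing else is forced ahead of labeling, so its earliest slot is position 1 + 1 = 2.

2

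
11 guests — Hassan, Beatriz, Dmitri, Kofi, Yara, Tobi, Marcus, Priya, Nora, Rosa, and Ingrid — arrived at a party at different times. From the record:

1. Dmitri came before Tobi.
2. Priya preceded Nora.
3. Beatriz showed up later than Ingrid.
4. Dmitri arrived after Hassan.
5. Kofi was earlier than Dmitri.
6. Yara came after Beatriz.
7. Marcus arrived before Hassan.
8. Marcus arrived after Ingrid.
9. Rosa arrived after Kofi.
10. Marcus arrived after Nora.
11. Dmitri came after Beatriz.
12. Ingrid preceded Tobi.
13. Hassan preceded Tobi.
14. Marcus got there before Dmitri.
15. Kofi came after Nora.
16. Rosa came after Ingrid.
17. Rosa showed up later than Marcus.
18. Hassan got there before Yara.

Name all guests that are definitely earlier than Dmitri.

Beatriz, Hassan, Ingrid, Kofi, Marcus, Nora, Priya

Directly stated before Dmitri: Beatriz, Hassan, Kofi, and Marcus.
Ingrid reaches Dmitri via Ingrid → Marcus → Dmitri.
Nora reaches Dmitri via Nora → Kofi → Dmitri.
Priya reaches Dmitri via Priya → Nora → Kofi → Dmitri.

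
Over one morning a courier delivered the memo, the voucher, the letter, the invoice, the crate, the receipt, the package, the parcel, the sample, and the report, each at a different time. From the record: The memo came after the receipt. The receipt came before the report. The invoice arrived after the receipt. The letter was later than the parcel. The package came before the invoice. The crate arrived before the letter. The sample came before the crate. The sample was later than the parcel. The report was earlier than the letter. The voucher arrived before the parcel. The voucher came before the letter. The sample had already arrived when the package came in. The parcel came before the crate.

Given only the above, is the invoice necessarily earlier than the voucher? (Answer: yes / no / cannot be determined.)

Tracing the constraints gives the voucher → the parcel → the sample → the package → the invoice, so the voucher must come before the invoice.
That means the invoice cannot be before the voucher.

no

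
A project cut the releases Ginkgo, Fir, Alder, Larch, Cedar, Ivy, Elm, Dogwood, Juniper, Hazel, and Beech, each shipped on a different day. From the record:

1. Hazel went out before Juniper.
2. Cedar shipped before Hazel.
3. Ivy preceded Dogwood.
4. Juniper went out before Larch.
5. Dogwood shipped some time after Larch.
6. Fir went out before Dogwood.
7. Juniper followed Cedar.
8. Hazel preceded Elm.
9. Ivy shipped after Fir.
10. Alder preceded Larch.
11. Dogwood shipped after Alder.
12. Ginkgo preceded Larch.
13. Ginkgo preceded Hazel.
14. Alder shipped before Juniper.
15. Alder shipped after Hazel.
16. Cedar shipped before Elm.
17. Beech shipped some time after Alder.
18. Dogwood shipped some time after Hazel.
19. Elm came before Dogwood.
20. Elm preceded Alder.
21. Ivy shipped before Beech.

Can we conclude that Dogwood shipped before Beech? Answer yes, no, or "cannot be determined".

cannot be determined

No chain of stated constraints runs from Dogwood to Beech, and none runs from Beech to Dogwood either.
So the relative order of Dogwood and Beech is not fixed by the given facts.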